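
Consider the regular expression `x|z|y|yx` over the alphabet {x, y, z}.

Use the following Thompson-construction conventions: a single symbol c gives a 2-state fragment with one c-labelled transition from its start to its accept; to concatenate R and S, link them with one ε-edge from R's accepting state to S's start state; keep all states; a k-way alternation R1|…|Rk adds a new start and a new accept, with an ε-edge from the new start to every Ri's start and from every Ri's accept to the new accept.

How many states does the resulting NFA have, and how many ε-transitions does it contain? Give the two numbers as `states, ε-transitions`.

Per subexpression:
Each of the 5 symbol leaves contributes 2 states and 0 ε-transitions.
  yx → 4 states, 1 ε-transition
  x|z|y|yx → 12 states, 9 ε-transitions

12, 9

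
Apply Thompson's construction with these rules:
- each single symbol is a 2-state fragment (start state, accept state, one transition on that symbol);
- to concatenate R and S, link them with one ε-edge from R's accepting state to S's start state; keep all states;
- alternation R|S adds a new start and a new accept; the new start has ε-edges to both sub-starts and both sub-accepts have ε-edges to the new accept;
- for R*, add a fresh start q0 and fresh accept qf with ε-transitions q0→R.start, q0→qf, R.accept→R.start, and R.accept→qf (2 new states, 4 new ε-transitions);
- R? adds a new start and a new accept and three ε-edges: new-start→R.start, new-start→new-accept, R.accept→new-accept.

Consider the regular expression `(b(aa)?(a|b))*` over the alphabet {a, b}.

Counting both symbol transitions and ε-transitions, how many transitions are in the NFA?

19

Recursing over subexpressions:
Each of the 5 symbol leaves contributes 1 transition (1 symbol, 0 ε).
  aa → 3 transitions (2 symbol, 1 ε)
  (aa)? → 6 transitions (2 symbol, 4 ε)
  a|b → 6 transitions (2 symbol, 4 ε)
  b(aa)?(a|b) → 15 transitions (5 symbol, 10 ε)
  (b(aa)?(a|b))* → 19 transitions (5 symbol, 14 ε)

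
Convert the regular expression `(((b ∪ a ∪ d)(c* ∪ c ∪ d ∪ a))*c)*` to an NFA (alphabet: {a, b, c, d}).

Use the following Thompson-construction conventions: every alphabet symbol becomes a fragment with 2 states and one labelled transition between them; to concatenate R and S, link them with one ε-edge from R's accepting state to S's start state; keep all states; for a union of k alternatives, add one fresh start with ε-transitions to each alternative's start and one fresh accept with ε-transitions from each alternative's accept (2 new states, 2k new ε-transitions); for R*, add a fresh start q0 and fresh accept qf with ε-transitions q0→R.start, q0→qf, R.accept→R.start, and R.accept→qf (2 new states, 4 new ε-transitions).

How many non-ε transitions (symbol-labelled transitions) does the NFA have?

By structural recursion:
Each of the 8 symbol leaves contributes exactly 1 symbol transition.
  b ∪ a ∪ d — 3 symbol transitions
  c* — 1 symbol transition
  c* ∪ c ∪ d ∪ a — 4 symbol transitions
  (b ∪ a ∪ d)(c* ∪ c ∪ d ∪ a) — 7 symbol transitions
  ((b ∪ a ∪ d)(c* ∪ c ∪ d ∪ a))* — 7 symbol transitions
  ((b ∪ a ∪ d)(c* ∪ c ∪ d ∪ a))*c — 8 symbol transitions
  (((b ∪ a ∪ d)(c* ∪ c ∪ d ∪ a))*c)* — 8 symbol transitions

8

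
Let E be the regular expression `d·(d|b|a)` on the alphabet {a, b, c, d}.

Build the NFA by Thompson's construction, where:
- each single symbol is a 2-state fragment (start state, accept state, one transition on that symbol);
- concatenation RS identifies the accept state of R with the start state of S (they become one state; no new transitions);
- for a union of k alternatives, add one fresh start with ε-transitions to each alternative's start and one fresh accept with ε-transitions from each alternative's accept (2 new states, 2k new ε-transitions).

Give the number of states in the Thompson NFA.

9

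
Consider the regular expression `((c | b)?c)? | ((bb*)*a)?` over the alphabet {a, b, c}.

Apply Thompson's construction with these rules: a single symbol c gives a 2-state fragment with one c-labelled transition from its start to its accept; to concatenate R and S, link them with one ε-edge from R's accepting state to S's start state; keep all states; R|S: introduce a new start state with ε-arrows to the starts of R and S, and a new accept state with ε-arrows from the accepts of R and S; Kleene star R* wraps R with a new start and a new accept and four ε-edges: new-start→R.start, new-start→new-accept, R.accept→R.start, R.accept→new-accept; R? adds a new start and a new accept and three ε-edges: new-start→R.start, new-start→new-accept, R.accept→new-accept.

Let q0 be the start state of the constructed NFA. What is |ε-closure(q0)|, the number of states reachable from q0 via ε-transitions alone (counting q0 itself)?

16

Work bottom-up. For each fragment F, track |ε-closure(F.start)| and whether F's accept lies in that closure (i.e. whether F accepts ε). A single-symbol fragment has closure size 1 and does not accept ε.
  c | b : new start ε-reaches every alternative's start; none of them accept ε, so the new accept is not reached: |ε-closure| = 1 + 1 + 1 = 3
  (c | b)? : |ε-closure| = 1 (new start) + 3 (body) + 1 (new accept, via ε) = 5
  (c | b)?c : the left operand accepts ε, so the closure extends into the next operand (via the concat ε-link); |ε-closure| = 5 + 1 = 6
  ((c | b)?c)? : new start has ε-edges to the inner start and to the new accept, so |ε-closure| = 2 + 6 = 8
  b* : |ε-closure| = 1 (new start) + 1 (body) + 1 (new accept) = 3
  bb* : |ε-closure| equals the left operand's closure size = 1 (its accept is not ε-reachable, so the closure stops there)
  (bb*)* : |ε-closure| = 1 (new start) + 1 (body) + 1 (new accept) = 3
  (bb*)*a : |ε-closure| = 3 + 1 = 4 (closure spills across the concat boundary because the left factor accepts ε)
  ((bb*)*a)? : |ε-closure| = 1 (new start) + 4 (body) + 1 (new accept, via ε) = 6
  ((c | b)?c)? | ((bb*)*a)? : |ε-closure| = 1 (new start) + (8 + 6) + 1 (new accept, since some branch ε-reaches its own accept) = 16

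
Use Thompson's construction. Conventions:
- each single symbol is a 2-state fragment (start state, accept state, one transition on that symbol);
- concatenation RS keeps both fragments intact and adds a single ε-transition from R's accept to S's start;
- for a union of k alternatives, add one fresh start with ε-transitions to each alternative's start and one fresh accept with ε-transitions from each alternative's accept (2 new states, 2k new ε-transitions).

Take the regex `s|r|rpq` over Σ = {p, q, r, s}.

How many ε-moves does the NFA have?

Per subexpression:
Each of the 5 symbol leaves contributes 0 ε-transitions.
  rpq → 2 ε-transitions
  s|r|rpq → 8 ε-transitions

8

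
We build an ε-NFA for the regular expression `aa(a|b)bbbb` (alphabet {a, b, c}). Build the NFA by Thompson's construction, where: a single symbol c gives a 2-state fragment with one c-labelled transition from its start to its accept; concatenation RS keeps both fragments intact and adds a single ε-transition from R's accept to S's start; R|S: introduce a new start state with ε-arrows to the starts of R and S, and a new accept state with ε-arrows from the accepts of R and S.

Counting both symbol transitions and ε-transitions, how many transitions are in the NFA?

Bottom-up over the parse tree:
Each of the 8 symbol leaves contributes 1 transition (1 symbol, 0 ε).
  a|b = 6 transitions (2 symbol, 4 ε)
  aa(a|b)bbbb = 18 transitions (8 symbol, 10 ε)

18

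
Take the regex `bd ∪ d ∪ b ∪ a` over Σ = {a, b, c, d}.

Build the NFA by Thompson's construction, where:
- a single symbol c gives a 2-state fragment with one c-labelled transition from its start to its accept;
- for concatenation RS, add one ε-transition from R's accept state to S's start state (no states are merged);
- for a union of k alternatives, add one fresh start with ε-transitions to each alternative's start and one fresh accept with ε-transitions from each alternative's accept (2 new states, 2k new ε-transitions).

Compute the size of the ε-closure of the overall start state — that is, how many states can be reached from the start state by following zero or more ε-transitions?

Work bottom-up. For each fragment F, track |ε-closure(F.start)| and whether F's accept lies in that closure (i.e. whether F accepts ε). A single-symbol fragment has closure size 1 and does not accept ε.
  bd : same as the first factor's closure: |ε-closure| = 1
  bd ∪ d ∪ b ∪ a : |ε-closure| = 1 + 1 + 1 + 1 + 1 = 5 (the new accept is not ε-reachable since no branch accepts ε)

5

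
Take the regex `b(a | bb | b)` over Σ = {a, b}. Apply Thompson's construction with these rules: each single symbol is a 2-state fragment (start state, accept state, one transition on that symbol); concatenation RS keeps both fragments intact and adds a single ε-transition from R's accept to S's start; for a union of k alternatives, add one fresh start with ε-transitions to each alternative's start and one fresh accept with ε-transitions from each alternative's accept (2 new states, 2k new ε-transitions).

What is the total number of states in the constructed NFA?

Per subexpression:
Each of the 5 symbol leaves contributes a 2-state fragment.
  bb → 4 states
  a | bb | b → 10 states
  b(a | bb | b) → 12 states

12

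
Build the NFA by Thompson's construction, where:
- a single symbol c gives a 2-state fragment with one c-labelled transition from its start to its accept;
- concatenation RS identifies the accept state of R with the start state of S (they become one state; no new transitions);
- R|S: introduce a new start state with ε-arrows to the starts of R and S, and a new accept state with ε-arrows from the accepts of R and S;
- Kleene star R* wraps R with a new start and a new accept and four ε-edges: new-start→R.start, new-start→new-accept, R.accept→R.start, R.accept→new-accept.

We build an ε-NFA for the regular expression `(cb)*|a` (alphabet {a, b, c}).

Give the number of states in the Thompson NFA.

9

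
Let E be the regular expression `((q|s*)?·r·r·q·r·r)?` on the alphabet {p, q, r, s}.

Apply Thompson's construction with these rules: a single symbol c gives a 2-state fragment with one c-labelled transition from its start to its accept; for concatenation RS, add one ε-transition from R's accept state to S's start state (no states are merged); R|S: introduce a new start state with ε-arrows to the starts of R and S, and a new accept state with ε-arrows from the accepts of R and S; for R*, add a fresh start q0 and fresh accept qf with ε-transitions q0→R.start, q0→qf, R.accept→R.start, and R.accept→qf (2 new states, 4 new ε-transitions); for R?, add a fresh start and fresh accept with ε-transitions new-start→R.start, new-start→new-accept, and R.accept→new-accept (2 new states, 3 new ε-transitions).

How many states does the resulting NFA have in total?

By structural recursion:
Each of the 7 symbol leaves contributes a 2-state fragment.
  s* = 4 states
  q|s* = 8 states
  (q|s*)? = 10 states
  (q|s*)?·r·r·q·r·r = 20 states
  ((q|s*)?·r·r·q·r·r)? = 22 states

22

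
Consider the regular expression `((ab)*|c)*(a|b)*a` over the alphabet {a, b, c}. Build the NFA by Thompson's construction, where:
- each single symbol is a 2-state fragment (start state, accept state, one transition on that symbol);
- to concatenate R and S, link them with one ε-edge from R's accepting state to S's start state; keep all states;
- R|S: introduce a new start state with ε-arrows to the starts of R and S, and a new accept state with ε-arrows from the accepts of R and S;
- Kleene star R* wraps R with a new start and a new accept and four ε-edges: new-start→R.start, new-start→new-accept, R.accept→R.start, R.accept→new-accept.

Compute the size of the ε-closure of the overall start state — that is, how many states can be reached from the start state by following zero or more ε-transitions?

14

Let C(F) = |ε-closure(F.start)| within fragment F, and note whether F accepts ε. Symbol fragments have C = 1 and do not accept ε. Then:
  ab — same as the first factor's closure: C = 1
  (ab)* — C = 1 (new start) + 1 (body) + 1 (new accept) = 3
  (ab)*|c — C = 1 (new start) + (3 + 1) + 1 (new accept, since some branch ε-reaches its own accept) = 6
  ((ab)*|c)* — new start has ε-edges to the inner start and to the new accept, so C = 2 + 6 = 8
  a|b — new start ε-reaches every alternative's start; none of them accept ε, so the new accept is not reached: C = 1 + 1 + 1 = 3
  (a|b)* — C = 1 (new start) + 3 (body) + 1 (new accept) = 5
  ((ab)*|c)*(a|b)*a — the left operand accepts ε, so the closure extends into the next operand (via the concat ε-link); C = 8 + 5 + 1 = 14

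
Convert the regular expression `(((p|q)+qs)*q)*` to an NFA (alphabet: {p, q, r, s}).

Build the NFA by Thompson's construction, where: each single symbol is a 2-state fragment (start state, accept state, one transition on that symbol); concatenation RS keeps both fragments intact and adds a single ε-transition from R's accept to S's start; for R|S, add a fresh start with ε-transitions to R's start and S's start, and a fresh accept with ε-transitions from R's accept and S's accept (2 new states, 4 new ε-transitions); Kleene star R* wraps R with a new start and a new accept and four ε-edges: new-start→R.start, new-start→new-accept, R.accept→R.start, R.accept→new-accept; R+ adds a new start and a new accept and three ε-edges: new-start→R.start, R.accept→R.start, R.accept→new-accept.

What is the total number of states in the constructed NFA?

18

Bottom-up over the parse tree:
Each of the 5 symbol leaves contributes a 2-state fragment.
  p|q = 6 states
  (p|q)+ = 8 states
  (p|q)+qs = 12 states
  ((p|q)+qs)* = 14 states
  ((p|q)+qs)*q = 16 states
  (((p|q)+qs)*q)* = 18 states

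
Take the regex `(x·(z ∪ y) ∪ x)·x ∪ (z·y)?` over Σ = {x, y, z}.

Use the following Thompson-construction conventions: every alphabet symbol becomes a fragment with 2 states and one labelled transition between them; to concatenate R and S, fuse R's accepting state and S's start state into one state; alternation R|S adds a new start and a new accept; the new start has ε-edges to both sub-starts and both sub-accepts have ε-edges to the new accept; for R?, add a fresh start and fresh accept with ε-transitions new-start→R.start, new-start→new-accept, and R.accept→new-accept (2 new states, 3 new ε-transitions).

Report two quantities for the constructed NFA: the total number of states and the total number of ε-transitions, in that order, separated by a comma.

19, 15

By structural recursion:
Each of the 7 symbol leaves contributes 2 states and 0 ε-transitions.
  z ∪ y — 6 states, 4 ε-transitions
  x·(z ∪ y) — 7 states, 4 ε-transitions
  x·(z ∪ y) ∪ x — 11 states, 8 ε-transitions
  (x·(z ∪ y) ∪ x)·x — 12 states, 8 ε-transitions
  z·y — 3 states, 0 ε-transitions
  (z·y)? — 5 states, 3 ε-transitions
  (x·(z ∪ y) ∪ x)·x ∪ (z·y)? — 19 states, 15 ε-transitions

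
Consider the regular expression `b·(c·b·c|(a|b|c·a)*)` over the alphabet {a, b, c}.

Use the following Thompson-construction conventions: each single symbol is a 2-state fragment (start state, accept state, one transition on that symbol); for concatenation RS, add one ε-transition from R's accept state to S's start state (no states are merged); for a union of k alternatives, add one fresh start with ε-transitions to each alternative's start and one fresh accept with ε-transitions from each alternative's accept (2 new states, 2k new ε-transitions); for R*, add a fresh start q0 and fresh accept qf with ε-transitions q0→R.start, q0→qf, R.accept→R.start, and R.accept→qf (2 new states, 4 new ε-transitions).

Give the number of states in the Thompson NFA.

22

Bottom-up over the parse tree:
Each of the 8 symbol leaves contributes a 2-state fragment.
  c·b·c → 6 states
  c·a → 4 states
  a|b|c·a → 10 states
  (a|b|c·a)* → 12 states
  c·b·c|(a|b|c·a)* → 20 states
  b·(c·b·c|(a|b|c·a)*) → 22 states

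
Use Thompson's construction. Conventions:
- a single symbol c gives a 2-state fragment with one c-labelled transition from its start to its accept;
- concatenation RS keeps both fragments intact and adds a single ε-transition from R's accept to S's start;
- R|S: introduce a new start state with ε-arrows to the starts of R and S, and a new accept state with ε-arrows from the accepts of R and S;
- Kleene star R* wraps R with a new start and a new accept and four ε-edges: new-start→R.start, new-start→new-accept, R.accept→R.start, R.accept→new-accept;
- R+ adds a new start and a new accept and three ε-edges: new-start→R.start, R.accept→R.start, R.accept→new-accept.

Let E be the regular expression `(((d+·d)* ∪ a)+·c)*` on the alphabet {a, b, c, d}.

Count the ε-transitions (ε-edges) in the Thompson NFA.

20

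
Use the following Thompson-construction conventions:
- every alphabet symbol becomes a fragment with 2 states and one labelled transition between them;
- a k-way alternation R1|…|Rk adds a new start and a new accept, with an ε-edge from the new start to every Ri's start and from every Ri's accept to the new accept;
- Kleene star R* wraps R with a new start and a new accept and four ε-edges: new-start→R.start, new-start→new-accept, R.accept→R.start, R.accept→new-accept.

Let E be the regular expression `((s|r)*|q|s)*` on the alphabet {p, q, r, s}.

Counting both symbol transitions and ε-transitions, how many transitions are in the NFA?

22

Recursing over subexpressions:
Each of the 4 symbol leaves contributes 1 transition (1 symbol, 0 ε).
  s|r → 6 transitions (2 symbol, 4 ε)
  (s|r)* → 10 transitions (2 symbol, 8 ε)
  (s|r)*|q|s → 18 transitions (4 symbol, 14 ε)
  ((s|r)*|q|s)* → 22 transitions (4 symbol, 18 ε)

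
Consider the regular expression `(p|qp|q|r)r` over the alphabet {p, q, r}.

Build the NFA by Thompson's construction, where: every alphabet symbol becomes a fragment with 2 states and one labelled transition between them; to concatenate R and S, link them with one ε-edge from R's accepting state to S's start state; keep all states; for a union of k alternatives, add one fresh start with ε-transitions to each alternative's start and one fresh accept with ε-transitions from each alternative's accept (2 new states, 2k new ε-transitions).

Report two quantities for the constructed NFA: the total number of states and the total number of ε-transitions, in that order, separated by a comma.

14, 10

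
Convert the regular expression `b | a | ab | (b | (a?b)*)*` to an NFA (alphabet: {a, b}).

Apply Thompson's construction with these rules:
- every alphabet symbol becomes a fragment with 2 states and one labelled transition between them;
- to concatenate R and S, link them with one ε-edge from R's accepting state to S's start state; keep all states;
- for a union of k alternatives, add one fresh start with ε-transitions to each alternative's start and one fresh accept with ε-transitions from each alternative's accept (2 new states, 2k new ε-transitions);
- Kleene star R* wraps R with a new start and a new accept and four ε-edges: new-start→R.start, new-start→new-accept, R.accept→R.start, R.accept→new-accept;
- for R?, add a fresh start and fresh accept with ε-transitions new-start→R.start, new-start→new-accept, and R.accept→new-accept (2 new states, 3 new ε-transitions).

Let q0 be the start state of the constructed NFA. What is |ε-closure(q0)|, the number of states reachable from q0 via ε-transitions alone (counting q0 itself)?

Work bottom-up. For each fragment F, track |ε-closure(F.start)| and whether F's accept lies in that closure (i.e. whether F accepts ε). A single-symbol fragment has closure size 1 and does not accept ε.
  ab → same as the first factor's closure: |ε-closure| = 1
  a? → new start has ε-edges to the inner start and to the new accept, so |ε-closure| = 2 + 1 = 3
  a?b → |ε-closure| = 3 + 1 = 4 (closure spills across the concat boundary because the left factor accepts ε)
  (a?b)* → |ε-closure| = 1 (new start) + 4 (body) + 1 (new accept) = 6
  b | (a?b)* → |ε-closure| = 1 (new start) + (1 + 6) + 1 (new accept, since some branch ε-reaches its own accept) = 9
  (b | (a?b)*)* → the star's fresh start ε-reaches both the body's start and the fresh accept: |ε-closure| = 2 + 9 = 11
  b | a | ab | (b | (a?b)*)* → new start ε-reaches every alternative's start; at least one alternative accepts ε, so the union's new accept is reached too: |ε-closure| = 1 + 1 + 1 + 1 + 11 + 1 = 16

16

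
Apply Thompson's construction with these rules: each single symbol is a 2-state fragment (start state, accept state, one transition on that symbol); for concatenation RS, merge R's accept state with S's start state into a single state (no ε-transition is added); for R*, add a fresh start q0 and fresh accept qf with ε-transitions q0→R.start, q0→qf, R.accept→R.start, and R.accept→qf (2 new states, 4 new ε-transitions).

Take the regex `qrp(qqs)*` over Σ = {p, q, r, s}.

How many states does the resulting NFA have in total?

9

Recursing over subexpressions:
Each of the 6 symbol leaves contributes a 2-state fragment.
  qqs : 4 states
  (qqs)* : 6 states
  qrp(qqs)* : 9 states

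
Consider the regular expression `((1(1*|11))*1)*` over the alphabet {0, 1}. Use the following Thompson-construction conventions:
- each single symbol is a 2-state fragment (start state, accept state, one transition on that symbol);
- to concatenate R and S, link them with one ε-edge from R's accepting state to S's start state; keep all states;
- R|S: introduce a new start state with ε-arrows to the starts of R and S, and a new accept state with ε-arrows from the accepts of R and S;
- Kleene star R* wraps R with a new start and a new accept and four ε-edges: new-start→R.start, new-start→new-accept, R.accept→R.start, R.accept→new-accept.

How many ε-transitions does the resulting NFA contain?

19

Per subexpression:
Each of the 5 symbol leaves contributes 0 ε-transitions.
  1* : 4 ε-transitions
  11 : 1 ε-transition
  1*|11 : 9 ε-transitions
  1(1*|11) : 10 ε-transitions
  (1(1*|11))* : 14 ε-transitions
  (1(1*|11))*1 : 15 ε-transitions
  ((1(1*|11))*1)* : 19 ε-transitions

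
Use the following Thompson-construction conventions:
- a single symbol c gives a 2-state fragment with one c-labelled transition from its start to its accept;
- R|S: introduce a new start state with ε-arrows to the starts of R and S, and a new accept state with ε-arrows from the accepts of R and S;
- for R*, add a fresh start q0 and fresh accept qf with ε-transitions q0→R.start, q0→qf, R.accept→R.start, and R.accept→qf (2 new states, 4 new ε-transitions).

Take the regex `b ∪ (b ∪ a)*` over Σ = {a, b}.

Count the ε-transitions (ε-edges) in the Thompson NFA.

12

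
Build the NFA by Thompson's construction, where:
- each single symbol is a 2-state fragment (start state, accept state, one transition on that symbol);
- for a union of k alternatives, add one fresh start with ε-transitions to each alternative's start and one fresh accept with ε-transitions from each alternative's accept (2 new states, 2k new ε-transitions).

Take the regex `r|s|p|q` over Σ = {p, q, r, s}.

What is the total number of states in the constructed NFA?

10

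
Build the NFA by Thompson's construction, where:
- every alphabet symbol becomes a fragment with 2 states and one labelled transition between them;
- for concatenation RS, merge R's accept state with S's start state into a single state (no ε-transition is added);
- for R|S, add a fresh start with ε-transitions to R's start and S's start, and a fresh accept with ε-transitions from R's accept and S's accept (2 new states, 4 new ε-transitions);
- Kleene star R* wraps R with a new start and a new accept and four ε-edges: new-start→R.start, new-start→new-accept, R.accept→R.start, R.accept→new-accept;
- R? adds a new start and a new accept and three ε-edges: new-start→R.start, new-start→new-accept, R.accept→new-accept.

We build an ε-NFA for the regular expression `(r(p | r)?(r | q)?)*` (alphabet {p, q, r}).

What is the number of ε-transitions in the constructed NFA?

18

Recursing over subexpressions:
Each of the 5 symbol leaves contributes 0 ε-transitions.
  p | r → 4 ε-transitions
  (p | r)? → 7 ε-transitions
  r | q → 4 ε-transitions
  (r | q)? → 7 ε-transitions
  r(p | r)?(r | q)? → 14 ε-transitions
  (r(p | r)?(r | q)?)* → 18 ε-transitions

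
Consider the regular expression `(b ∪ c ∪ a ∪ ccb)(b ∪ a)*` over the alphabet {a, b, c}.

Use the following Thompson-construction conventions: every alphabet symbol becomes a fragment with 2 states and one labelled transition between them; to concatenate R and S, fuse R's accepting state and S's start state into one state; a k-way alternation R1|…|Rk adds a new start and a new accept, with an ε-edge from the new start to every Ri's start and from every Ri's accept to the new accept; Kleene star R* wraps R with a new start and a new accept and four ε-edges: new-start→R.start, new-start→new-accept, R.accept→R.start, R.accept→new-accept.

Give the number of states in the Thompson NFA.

19

By structural recursion:
Each of the 8 symbol leaves contributes a 2-state fragment.
  ccb : 4 states
  b ∪ c ∪ a ∪ ccb : 12 states
  b ∪ a : 6 states
  (b ∪ a)* : 8 states
  (b ∪ c ∪ a ∪ ccb)(b ∪ a)* : 19 states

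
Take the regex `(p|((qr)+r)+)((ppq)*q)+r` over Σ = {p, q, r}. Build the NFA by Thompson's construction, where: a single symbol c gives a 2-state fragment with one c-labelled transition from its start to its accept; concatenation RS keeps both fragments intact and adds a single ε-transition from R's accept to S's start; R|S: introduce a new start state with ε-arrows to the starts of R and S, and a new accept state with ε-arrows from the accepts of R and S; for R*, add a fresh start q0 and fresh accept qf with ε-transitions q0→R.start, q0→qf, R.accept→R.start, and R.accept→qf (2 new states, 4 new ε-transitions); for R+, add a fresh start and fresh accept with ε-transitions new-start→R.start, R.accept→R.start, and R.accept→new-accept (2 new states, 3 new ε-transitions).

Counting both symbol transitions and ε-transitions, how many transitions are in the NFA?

Building bottom-up:
Each of the 9 symbol leaves contributes 1 transition (1 symbol, 0 ε).
  qr → 3 transitions (2 symbol, 1 ε)
  (qr)+ → 6 transitions (2 symbol, 4 ε)
  (qr)+r → 8 transitions (3 symbol, 5 ε)
  ((qr)+r)+ → 11 transitions (3 symbol, 8 ε)
  p|((qr)+r)+ → 16 transitions (4 symbol, 12 ε)
  ppq → 5 transitions (3 symbol, 2 ε)
  (ppq)* → 9 transitions (3 symbol, 6 ε)
  (ppq)*q → 11 transitions (4 symbol, 7 ε)
  ((ppq)*q)+ → 14 transitions (4 symbol, 10 ε)
  (p|((qr)+r)+)((ppq)*q)+r → 33 transitions (9 symbol, 24 ε)

33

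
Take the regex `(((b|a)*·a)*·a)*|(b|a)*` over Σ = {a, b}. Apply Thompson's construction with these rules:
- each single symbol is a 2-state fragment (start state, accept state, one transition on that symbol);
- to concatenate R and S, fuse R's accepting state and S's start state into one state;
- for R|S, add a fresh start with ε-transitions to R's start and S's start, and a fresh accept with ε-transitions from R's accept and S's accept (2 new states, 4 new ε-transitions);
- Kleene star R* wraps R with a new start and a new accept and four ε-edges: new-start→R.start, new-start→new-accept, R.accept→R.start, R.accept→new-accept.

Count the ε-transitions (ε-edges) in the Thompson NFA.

Building bottom-up:
Each of the 6 symbol leaves contributes 0 ε-transitions.
  b|a : 4 ε-transitions
  (b|a)* : 8 ε-transitions
  (b|a)*·a : 8 ε-transitions
  ((b|a)*·a)* : 12 ε-transitions
  ((b|a)*·a)*·a : 12 ε-transitions
  (((b|a)*·a)*·a)* : 16 ε-transitions
  b|a : 4 ε-transitions
  (b|a)* : 8 ε-transitions
  (((b|a)*·a)*·a)*|(b|a)* : 28 ε-transitions

28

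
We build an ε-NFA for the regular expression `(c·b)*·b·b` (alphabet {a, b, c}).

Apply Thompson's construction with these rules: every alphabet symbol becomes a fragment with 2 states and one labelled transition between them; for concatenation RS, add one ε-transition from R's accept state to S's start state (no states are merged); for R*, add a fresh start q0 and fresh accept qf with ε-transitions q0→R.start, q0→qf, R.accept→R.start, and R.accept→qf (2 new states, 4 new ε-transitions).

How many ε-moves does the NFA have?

7

Recursing over subexpressions:
Each of the 4 symbol leaves contributes 0 ε-transitions.
  c·b — 1 ε-transition
  (c·b)* — 5 ε-transitions
  (c·b)*·b·b — 7 ε-transitions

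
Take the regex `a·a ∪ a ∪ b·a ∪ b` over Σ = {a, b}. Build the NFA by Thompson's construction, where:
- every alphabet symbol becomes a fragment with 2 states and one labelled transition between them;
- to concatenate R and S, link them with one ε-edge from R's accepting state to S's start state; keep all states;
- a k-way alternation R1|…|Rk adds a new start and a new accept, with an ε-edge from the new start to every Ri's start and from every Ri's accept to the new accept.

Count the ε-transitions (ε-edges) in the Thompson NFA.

Bottom-up over the parse tree:
Each of the 6 symbol leaves contributes 0 ε-transitions.
  a·a : 1 ε-transition
  b·a : 1 ε-transition
  a·a ∪ a ∪ b·a ∪ b : 10 ε-transitions

10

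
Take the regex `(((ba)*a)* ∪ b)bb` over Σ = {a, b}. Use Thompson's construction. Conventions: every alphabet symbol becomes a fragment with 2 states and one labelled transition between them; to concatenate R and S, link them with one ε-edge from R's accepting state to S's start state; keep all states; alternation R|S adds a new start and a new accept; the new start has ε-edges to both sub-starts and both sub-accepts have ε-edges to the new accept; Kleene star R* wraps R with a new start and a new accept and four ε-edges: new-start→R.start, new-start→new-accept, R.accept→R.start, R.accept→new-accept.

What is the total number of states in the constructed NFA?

Per subexpression:
Each of the 6 symbol leaves contributes a 2-state fragment.
  ba — 4 states
  (ba)* — 6 states
  (ba)*a — 8 states
  ((ba)*a)* — 10 states
  ((ba)*a)* ∪ b — 14 states
  (((ba)*a)* ∪ b)bb — 18 states

18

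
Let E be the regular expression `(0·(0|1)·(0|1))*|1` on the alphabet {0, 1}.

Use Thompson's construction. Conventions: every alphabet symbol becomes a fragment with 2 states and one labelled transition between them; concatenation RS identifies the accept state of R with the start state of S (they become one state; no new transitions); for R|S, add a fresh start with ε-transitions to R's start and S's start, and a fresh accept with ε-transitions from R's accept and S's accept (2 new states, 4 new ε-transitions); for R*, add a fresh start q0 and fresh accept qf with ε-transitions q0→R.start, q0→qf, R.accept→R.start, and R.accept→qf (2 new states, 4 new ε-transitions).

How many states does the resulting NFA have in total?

By structural recursion:
Each of the 6 symbol leaves contributes a 2-state fragment.
  0|1 : 6 states
  0|1 : 6 states
  0·(0|1)·(0|1) : 12 states
  (0·(0|1)·(0|1))* : 14 states
  (0·(0|1)·(0|1))*|1 : 18 states

18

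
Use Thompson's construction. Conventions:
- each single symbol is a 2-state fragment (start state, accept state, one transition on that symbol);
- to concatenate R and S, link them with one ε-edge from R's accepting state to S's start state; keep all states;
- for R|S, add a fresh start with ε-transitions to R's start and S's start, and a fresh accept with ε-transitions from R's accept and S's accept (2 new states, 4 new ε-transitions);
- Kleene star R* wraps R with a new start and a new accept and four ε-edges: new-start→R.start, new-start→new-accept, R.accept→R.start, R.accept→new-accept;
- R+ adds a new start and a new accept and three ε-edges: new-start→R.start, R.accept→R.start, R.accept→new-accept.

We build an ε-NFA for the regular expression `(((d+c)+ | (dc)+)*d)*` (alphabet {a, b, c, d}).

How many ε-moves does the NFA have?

24

Bottom-up over the parse tree:
Each of the 5 symbol leaves contributes 0 ε-transitions.
  d+ — 3 ε-transitions
  d+c — 4 ε-transitions
  (d+c)+ — 7 ε-transitions
  dc — 1 ε-transition
  (dc)+ — 4 ε-transitions
  (d+c)+ | (dc)+ — 15 ε-transitions
  ((d+c)+ | (dc)+)* — 19 ε-transitions
  ((d+c)+ | (dc)+)*d — 20 ε-transitions
  (((d+c)+ | (dc)+)*d)* — 24 ε-transitions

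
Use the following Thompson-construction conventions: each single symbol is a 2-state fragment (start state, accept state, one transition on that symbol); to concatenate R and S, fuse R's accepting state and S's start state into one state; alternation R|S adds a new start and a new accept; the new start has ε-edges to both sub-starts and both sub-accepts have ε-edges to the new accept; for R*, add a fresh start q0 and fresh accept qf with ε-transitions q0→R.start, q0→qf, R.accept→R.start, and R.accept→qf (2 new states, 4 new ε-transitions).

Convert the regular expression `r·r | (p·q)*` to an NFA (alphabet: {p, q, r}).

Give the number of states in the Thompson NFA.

10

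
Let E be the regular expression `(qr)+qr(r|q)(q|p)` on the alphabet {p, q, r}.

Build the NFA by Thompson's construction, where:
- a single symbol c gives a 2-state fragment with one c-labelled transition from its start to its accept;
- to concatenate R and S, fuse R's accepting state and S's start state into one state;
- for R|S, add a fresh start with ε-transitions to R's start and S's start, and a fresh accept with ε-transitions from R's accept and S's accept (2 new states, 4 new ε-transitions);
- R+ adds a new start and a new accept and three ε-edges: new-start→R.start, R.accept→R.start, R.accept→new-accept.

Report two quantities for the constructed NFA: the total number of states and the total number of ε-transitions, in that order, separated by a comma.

Per subexpression:
Each of the 8 symbol leaves contributes 2 states and 0 ε-transitions.
  qr = 3 states, 0 ε-transitions
  (qr)+ = 5 states, 3 ε-transitions
  r|q = 6 states, 4 ε-transitions
  q|p = 6 states, 4 ε-transitions
  (qr)+qr(r|q)(q|p) = 17 states, 11 ε-transitions

17, 11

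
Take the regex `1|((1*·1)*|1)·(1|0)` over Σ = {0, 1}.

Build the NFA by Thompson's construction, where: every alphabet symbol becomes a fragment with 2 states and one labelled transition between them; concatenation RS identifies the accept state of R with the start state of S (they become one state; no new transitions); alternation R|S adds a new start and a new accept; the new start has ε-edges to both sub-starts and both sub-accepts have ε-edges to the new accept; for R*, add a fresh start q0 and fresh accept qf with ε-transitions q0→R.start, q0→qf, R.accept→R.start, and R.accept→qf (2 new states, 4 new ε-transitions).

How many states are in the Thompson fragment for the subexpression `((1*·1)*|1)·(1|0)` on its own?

16

Fragment for `((1*·1)*|1)·(1|0)`:
Each of the 5 symbol leaves contributes a 2-state fragment.
  1* → 4 states
  1*·1 → 5 states
  (1*·1)* → 7 states
  (1*·1)*|1 → 11 states
  1|0 → 6 states
  ((1*·1)*|1)·(1|0) → 16 states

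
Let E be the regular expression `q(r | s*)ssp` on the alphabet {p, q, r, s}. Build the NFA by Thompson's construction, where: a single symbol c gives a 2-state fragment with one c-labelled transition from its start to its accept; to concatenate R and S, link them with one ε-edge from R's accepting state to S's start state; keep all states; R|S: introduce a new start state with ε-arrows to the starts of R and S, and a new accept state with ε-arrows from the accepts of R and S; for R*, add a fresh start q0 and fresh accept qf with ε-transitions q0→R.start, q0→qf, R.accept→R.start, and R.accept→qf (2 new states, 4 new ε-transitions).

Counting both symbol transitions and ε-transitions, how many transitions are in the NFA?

18

By structural recursion:
Each of the 6 symbol leaves contributes 1 transition (1 symbol, 0 ε).
  s* — 5 transitions (1 symbol, 4 ε)
  r | s* — 10 transitions (2 symbol, 8 ε)
  q(r | s*)ssp — 18 transitions (6 symbol, 12 ε)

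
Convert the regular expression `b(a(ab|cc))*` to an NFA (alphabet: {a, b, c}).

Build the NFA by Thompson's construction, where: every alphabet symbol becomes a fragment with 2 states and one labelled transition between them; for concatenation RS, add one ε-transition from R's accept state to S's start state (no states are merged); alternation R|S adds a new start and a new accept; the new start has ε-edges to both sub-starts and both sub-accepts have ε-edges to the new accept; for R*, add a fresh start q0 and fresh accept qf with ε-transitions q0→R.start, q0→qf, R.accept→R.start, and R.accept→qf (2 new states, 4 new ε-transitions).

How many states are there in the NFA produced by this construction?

Building bottom-up:
Each of the 6 symbol leaves contributes a 2-state fragment.
  ab — 4 states
  cc — 4 states
  ab|cc — 10 states
  a(ab|cc) — 12 states
  (a(ab|cc))* — 14 states
  b(a(ab|cc))* — 16 states

16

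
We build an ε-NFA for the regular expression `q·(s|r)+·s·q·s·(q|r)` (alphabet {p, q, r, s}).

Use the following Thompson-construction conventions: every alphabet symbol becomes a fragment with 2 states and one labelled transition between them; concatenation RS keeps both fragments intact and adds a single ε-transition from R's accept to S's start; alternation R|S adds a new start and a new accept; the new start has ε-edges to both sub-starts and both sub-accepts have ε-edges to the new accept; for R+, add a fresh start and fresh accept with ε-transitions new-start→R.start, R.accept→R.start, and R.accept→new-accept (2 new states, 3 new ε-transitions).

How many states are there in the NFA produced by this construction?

22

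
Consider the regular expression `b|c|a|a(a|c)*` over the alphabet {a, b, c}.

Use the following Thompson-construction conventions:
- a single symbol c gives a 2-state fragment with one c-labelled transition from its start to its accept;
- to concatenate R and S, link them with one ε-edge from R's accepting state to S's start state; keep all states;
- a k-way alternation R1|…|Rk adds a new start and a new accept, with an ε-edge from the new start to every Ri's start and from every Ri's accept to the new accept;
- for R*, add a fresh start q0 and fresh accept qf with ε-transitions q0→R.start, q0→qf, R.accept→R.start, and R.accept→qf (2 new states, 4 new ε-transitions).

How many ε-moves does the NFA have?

17

Bottom-up over the parse tree:
Each of the 6 symbol leaves contributes 0 ε-transitions.
  a|c — 4 ε-transitions
  (a|c)* — 8 ε-transitions
  a(a|c)* — 9 ε-transitions
  b|c|a|a(a|c)* — 17 ε-transitions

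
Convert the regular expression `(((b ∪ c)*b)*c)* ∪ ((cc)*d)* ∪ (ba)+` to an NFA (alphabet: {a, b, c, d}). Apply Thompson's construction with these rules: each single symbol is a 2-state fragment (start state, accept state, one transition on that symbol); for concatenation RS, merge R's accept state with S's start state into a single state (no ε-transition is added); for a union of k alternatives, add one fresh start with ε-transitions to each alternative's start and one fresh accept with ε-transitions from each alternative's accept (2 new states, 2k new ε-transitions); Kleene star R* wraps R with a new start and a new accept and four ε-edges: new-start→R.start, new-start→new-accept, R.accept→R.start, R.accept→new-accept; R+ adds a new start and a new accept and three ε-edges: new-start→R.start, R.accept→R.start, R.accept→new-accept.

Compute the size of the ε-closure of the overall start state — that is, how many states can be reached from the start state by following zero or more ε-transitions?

Work bottom-up. For each fragment F, track |ε-closure(F.start)| and whether F's accept lies in that closure (i.e. whether F accepts ε). A single-symbol fragment has closure size 1 and does not accept ε.
  b ∪ c → new start ε-reaches every alternative's start; none of them accept ε, so the new accept is not reached: |ε-closure| = 1 + 1 + 1 = 3
  (b ∪ c)* → |ε-closure| = 1 (new start) + 3 (body) + 1 (new accept) = 5
  (b ∪ c)*b → the left operand accepts ε, so the closure extends into the next operand (the shared merged state is already counted); |ε-closure| = 5 + (1−1) = 5
  ((b ∪ c)*b)* → the star's fresh start ε-reaches both the body's start and the fresh accept: |ε-closure| = 2 + 5 = 7
  ((b ∪ c)*b)*c → the left operand accepts ε, so the closure extends into the next operand (the shared merged state is already counted); |ε-closure| = 7 + (1−1) = 7
  (((b ∪ c)*b)*c)* → the star's fresh start ε-reaches both the body's start and the fresh accept: |ε-closure| = 2 + 7 = 9
  cc → same as the first factor's closure: |ε-closure| = 1
  (cc)* → |ε-closure| = 1 (new start) + 1 (body) + 1 (new accept) = 3
  (cc)*d → the left operand accepts ε, so the closure extends into the next operand (the shared merged state is already counted); |ε-closure| = 3 + (1−1) = 3
  ((cc)*d)* → |ε-closure| = 1 (new start) + 3 (body) + 1 (new accept) = 5
  ba → |ε-closure| equals the left operand's closure size = 1 (its accept is not ε-reachable, so the closure stops there)
  (ba)+ → new start ε-reaches only the body's start; the new accept needs a symbol first: |ε-closure| = 1 + 1 = 2
  (((b ∪ c)*b)*c)* ∪ ((cc)*d)* ∪ (ba)+ → |ε-closure| = 1 (new start) + (9 + 5 + 2) + 1 (new accept, since some branch ε-reaches its own accept) = 18

18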